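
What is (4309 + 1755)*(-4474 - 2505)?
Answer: -42320656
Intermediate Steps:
(4309 + 1755)*(-4474 - 2505) = 6064*(-6979) = -42320656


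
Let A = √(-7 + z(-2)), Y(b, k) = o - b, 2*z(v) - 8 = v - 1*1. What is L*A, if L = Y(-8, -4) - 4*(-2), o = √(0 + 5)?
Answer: 3*I*√2*(16 + √5)/2 ≈ 38.685*I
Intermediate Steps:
z(v) = 7/2 + v/2 (z(v) = 4 + (v - 1*1)/2 = 4 + (v - 1)/2 = 4 + (-1 + v)/2 = 4 + (-½ + v/2) = 7/2 + v/2)
o = √5 ≈ 2.2361
Y(b, k) = √5 - b
L = 16 + √5 (L = (√5 - 1*(-8)) - 4*(-2) = (√5 + 8) + 8 = (8 + √5) + 8 = 16 + √5 ≈ 18.236)
A = 3*I*√2/2 (A = √(-7 + (7/2 + (½)*(-2))) = √(-7 + (7/2 - 1)) = √(-7 + 5/2) = √(-9/2) = 3*I*√2/2 ≈ 2.1213*I)
L*A = (16 + √5)*(3*I*√2/2) = 3*I*√2*(16 + √5)/2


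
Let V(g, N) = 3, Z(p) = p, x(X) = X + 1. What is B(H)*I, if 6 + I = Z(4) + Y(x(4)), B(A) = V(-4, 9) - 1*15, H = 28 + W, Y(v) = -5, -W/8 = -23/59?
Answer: 84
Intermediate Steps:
W = 184/59 (W = -(-184)/59 = -8*(-23/59) = 184/59 ≈ 3.1186)
x(X) = 1 + X
H = 1836/59 (H = 28 + 184/59 = 1836/59 ≈ 31.119)
B(A) = -12 (B(A) = 3 - 1*15 = 3 - 15 = -12)
I = -7 (I = -6 + (4 - 5) = -6 - 1 = -7)
B(H)*I = -12*(-7) = 84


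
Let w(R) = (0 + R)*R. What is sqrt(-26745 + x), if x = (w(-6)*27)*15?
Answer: I*sqrt(12165) ≈ 110.3*I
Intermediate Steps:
w(R) = R**2 (w(R) = R*R = R**2)
x = 14580 (x = ((-6)**2*27)*15 = (36*27)*15 = 972*15 = 14580)
sqrt(-26745 + x) = sqrt(-26745 + 14580) = sqrt(-12165) = I*sqrt(12165)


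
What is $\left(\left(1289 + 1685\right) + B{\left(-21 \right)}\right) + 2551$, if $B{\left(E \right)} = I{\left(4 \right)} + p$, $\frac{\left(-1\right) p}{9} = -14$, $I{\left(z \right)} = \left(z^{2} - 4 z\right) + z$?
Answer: $5655$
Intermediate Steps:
$I{\left(z \right)} = z^{2} - 3 z$
$p = 126$ ($p = \left(-9\right) \left(-14\right) = 126$)
$B{\left(E \right)} = 130$ ($B{\left(E \right)} = 4 \left(-3 + 4\right) + 126 = 4 \cdot 1 + 126 = 4 + 126 = 130$)
$\left(\left(1289 + 1685\right) + B{\left(-21 \right)}\right) + 2551 = \left(\left(1289 + 1685\right) + 130\right) + 2551 = \left(2974 + 130\right) + 2551 = 3104 + 2551 = 5655$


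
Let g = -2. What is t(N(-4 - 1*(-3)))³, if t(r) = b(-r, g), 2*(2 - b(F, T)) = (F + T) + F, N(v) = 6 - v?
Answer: 1000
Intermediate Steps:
b(F, T) = 2 - F - T/2 (b(F, T) = 2 - ((F + T) + F)/2 = 2 - (T + 2*F)/2 = 2 + (-F - T/2) = 2 - F - T/2)
t(r) = 3 + r (t(r) = 2 - (-1)*r - ½*(-2) = 2 + r + 1 = 3 + r)
t(N(-4 - 1*(-3)))³ = (3 + (6 - (-4 - 1*(-3))))³ = (3 + (6 - (-4 + 3)))³ = (3 + (6 - 1*(-1)))³ = (3 + (6 + 1))³ = (3 + 7)³ = 10³ = 1000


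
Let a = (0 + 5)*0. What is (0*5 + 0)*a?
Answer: 0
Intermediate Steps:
a = 0 (a = 5*0 = 0)
(0*5 + 0)*a = (0*5 + 0)*0 = (0 + 0)*0 = 0*0 = 0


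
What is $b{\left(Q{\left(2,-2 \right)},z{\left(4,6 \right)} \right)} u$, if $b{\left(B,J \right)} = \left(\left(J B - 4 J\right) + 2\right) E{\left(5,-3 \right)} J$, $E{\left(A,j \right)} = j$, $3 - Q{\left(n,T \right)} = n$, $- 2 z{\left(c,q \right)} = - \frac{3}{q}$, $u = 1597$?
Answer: $- \frac{23955}{16} \approx -1497.2$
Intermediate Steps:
$z{\left(c,q \right)} = \frac{3}{2 q}$ ($z{\left(c,q \right)} = - \frac{\left(-3\right) \frac{1}{q}}{2} = \frac{3}{2 q}$)
$Q{\left(n,T \right)} = 3 - n$
$b{\left(B,J \right)} = J \left(-6 + 12 J - 3 B J\right)$ ($b{\left(B,J \right)} = \left(\left(J B - 4 J\right) + 2\right) \left(-3\right) J = \left(\left(B J - 4 J\right) + 2\right) \left(-3\right) J = \left(\left(- 4 J + B J\right) + 2\right) \left(-3\right) J = \left(2 - 4 J + B J\right) \left(-3\right) J = \left(-6 + 12 J - 3 B J\right) J = J \left(-6 + 12 J - 3 B J\right)$)
$b{\left(Q{\left(2,-2 \right)},z{\left(4,6 \right)} \right)} u = 3 \frac{3}{2 \cdot 6} \left(-2 + 4 \frac{3}{2 \cdot 6} - \left(3 - 2\right) \frac{3}{2 \cdot 6}\right) 1597 = 3 \cdot \frac{3}{2} \cdot \frac{1}{6} \left(-2 + 4 \cdot \frac{3}{2} \cdot \frac{1}{6} - \left(3 - 2\right) \frac{3}{2} \cdot \frac{1}{6}\right) 1597 = 3 \cdot \frac{1}{4} \left(-2 + 4 \cdot \frac{1}{4} - 1 \cdot \frac{1}{4}\right) 1597 = 3 \cdot \frac{1}{4} \left(-2 + 1 - \frac{1}{4}\right) 1597 = 3 \cdot \frac{1}{4} \left(- \frac{5}{4}\right) 1597 = \left(- \frac{15}{16}\right) 1597 = - \frac{23955}{16}$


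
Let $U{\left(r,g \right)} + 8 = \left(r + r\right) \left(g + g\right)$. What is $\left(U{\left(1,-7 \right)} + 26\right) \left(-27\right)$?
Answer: $270$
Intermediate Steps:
$U{\left(r,g \right)} = -8 + 4 g r$ ($U{\left(r,g \right)} = -8 + \left(r + r\right) \left(g + g\right) = -8 + 2 r 2 g = -8 + 4 g r$)
$\left(U{\left(1,-7 \right)} + 26\right) \left(-27\right) = \left(\left(-8 + 4 \left(-7\right) 1\right) + 26\right) \left(-27\right) = \left(\left(-8 - 28\right) + 26\right) \left(-27\right) = \left(-36 + 26\right) \left(-27\right) = \left(-10\right) \left(-27\right) = 270$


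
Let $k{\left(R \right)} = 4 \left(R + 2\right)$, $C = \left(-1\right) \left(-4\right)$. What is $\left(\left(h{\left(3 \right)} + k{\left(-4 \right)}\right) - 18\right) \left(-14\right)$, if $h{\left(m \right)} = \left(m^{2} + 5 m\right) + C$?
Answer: $-28$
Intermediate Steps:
$C = 4$
$k{\left(R \right)} = 8 + 4 R$ ($k{\left(R \right)} = 4 \left(2 + R\right) = 8 + 4 R$)
$h{\left(m \right)} = 4 + m^{2} + 5 m$ ($h{\left(m \right)} = \left(m^{2} + 5 m\right) + 4 = 4 + m^{2} + 5 m$)
$\left(\left(h{\left(3 \right)} + k{\left(-4 \right)}\right) - 18\right) \left(-14\right) = \left(\left(\left(4 + 3^{2} + 5 \cdot 3\right) + \left(8 + 4 \left(-4\right)\right)\right) - 18\right) \left(-14\right) = \left(\left(\left(4 + 9 + 15\right) + \left(8 - 16\right)\right) - 18\right) \left(-14\right) = \left(\left(28 - 8\right) - 18\right) \left(-14\right) = \left(20 - 18\right) \left(-14\right) = 2 \left(-14\right) = -28$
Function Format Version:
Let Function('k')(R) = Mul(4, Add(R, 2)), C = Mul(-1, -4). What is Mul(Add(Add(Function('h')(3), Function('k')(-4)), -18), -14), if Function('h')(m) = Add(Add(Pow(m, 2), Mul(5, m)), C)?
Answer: -28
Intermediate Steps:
C = 4
Function('k')(R) = Add(8, Mul(4, R)) (Function('k')(R) = Mul(4, Add(2, R)) = Add(8, Mul(4, R)))
Function('h')(m) = Add(4, Pow(m, 2), Mul(5, m)) (Function('h')(m) = Add(Add(Pow(m, 2), Mul(5, m)), 4) = Add(4, Pow(m, 2), Mul(5, m)))
Mul(Add(Add(Function('h')(3), Function('k')(-4)), -18), -14) = Mul(Add(Add(Add(4, Pow(3, 2), Mul(5, 3)), Add(8, Mul(4, -4))), -18), -14) = Mul(Add(Add(Add(4, 9, 15), Add(8, -16)), -18), -14) = Mul(Add(Add(28, -8), -18), -14) = Mul(Add(20, -18), -14) = Mul(2, -14) = -28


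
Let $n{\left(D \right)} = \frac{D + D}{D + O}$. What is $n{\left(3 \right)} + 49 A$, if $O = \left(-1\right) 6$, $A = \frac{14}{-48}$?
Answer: $- \frac{391}{24} \approx -16.292$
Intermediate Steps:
$A = - \frac{7}{24}$ ($A = 14 \left(- \frac{1}{48}\right) = - \frac{7}{24} \approx -0.29167$)
$O = -6$
$n{\left(D \right)} = \frac{2 D}{-6 + D}$ ($n{\left(D \right)} = \frac{D + D}{D - 6} = \frac{2 D}{-6 + D}$)
$n{\left(3 \right)} + 49 A = 2 \cdot 3 \frac{1}{-6 + 3} + 49 \left(- \frac{7}{24}\right) = 2 \cdot 3 \frac{1}{-3} - \frac{343}{24} = 2 \cdot 3 \left(- \frac{1}{3}\right) - \frac{343}{24} = -2 - \frac{343}{24} = - \frac{391}{24}$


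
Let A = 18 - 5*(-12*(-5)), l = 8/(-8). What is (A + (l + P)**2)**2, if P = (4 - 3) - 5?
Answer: 66049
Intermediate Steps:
l = -1 (l = 8*(-1/8) = -1)
P = -4 (P = 1 - 5 = -4)
A = -282 (A = 18 - 5*60 = 18 - 1*300 = 18 - 300 = -282)
(A + (l + P)**2)**2 = (-282 + (-1 - 4)**2)**2 = (-282 + (-5)**2)**2 = (-282 + 25)**2 = (-257)**2 = 66049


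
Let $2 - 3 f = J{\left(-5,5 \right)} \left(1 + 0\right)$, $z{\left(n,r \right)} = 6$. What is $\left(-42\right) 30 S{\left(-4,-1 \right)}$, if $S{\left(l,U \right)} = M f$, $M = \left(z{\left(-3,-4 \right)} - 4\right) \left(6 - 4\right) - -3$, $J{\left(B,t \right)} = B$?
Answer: $-20580$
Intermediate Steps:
$M = 7$ ($M = \left(6 - 4\right) \left(6 - 4\right) - -3 = 2 \cdot 2 + 3 = 4 + 3 = 7$)
$f = \frac{7}{3}$ ($f = \frac{2}{3} - \frac{\left(-5\right) \left(1 + 0\right)}{3} = \frac{2}{3} - \frac{\left(-5\right) 1}{3} = \frac{2}{3} - - \frac{5}{3} = \frac{2}{3} + \frac{5}{3} = \frac{7}{3} \approx 2.3333$)
$S{\left(l,U \right)} = \frac{49}{3}$ ($S{\left(l,U \right)} = 7 \cdot \frac{7}{3} = \frac{49}{3}$)
$\left(-42\right) 30 S{\left(-4,-1 \right)} = \left(-42\right) 30 \cdot \frac{49}{3} = \left(-1260\right) \frac{49}{3} = -20580$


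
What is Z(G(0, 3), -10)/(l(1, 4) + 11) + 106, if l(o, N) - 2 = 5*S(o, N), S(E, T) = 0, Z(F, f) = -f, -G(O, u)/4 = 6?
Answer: 1388/13 ≈ 106.77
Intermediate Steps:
G(O, u) = -24 (G(O, u) = -4*6 = -24)
l(o, N) = 2 (l(o, N) = 2 + 5*0 = 2 + 0 = 2)
Z(G(0, 3), -10)/(l(1, 4) + 11) + 106 = (-1*(-10))/(2 + 11) + 106 = 10/13 + 106 = 1388/13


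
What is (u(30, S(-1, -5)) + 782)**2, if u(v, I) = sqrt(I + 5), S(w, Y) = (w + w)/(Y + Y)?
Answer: (3910 + sqrt(130))**2/25 ≈ 6.1510e+5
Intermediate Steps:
S(w, Y) = w/Y (S(w, Y) = (2*w)/((2*Y)) = (2*w)*(1/(2*Y)) = w/Y)
u(v, I) = sqrt(5 + I)
(u(30, S(-1, -5)) + 782)**2 = (sqrt(5 - 1/(-5)) + 782)**2 = (sqrt(5 - 1*(-1/5)) + 782)**2 = (sqrt(5 + 1/5) + 782)**2 = (sqrt(26/5) + 782)**2 = (sqrt(130)/5 + 782)**2 = (782 + sqrt(130)/5)**2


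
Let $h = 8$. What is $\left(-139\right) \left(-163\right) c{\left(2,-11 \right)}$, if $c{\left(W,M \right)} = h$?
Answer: $181256$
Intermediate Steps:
$c{\left(W,M \right)} = 8$
$\left(-139\right) \left(-163\right) c{\left(2,-11 \right)} = \left(-139\right) \left(-163\right) 8 = 22657 \cdot 8 = 181256$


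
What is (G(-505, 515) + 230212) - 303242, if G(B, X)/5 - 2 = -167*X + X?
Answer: -500470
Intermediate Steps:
G(B, X) = 10 - 830*X (G(B, X) = 10 + 5*(-167*X + X) = 10 + 5*(-166*X) = 10 - 830*X)
(G(-505, 515) + 230212) - 303242 = ((10 - 830*515) + 230212) - 303242 = ((10 - 427450) + 230212) - 303242 = (-427440 + 230212) - 303242 = -197228 - 303242 = -500470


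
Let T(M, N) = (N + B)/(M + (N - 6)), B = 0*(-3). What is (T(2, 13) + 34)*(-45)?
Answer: -1595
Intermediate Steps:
B = 0
T(M, N) = N/(-6 + M + N) (T(M, N) = (N + 0)/(M + (N - 6)) = N/(M + (-6 + N)) = N/(-6 + M + N))
(T(2, 13) + 34)*(-45) = (13/(-6 + 2 + 13) + 34)*(-45) = (13/9 + 34)*(-45) = (319/9)*(-45) = -1595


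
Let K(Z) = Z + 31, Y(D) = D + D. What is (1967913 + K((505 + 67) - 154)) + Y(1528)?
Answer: 1971418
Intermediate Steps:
Y(D) = 2*D
K(Z) = 31 + Z
(1967913 + K((505 + 67) - 154)) + Y(1528) = (1967913 + (31 + ((505 + 67) - 154))) + 2*1528 = (1967913 + (31 + (572 - 154))) + 3056 = (1967913 + (31 + 418)) + 3056 = (1967913 + 449) + 3056 = 1968362 + 3056 = 1971418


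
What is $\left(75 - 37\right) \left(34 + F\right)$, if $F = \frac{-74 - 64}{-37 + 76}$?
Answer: $\frac{15048}{13} \approx 1157.5$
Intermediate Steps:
$F = - \frac{46}{13}$ ($F = - \frac{138}{39} = \left(-138\right) \frac{1}{39} = - \frac{46}{13} \approx -3.5385$)
$\left(75 - 37\right) \left(34 + F\right) = \left(75 - 37\right) \left(34 - \frac{46}{13}\right) = 38 \cdot \frac{396}{13} = \frac{15048}{13}$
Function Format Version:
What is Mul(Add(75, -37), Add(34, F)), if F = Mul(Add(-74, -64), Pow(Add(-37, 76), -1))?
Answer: Rational(15048, 13) ≈ 1157.5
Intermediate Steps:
F = Rational(-46, 13) (F = Mul(-138, Pow(39, -1)) = Mul(-138, Rational(1, 39)) = Rational(-46, 13) ≈ -3.5385)
Mul(Add(75, -37), Add(34, F)) = Mul(Add(75, -37), Add(34, Rational(-46, 13))) = Mul(38, Rational(396, 13)) = Rational(15048, 13)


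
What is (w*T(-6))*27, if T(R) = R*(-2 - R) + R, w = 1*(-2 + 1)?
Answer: 810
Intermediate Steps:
w = -1 (w = 1*(-1) = -1)
T(R) = R + R*(-2 - R)
(w*T(-6))*27 = -(-1)*(-6)*(1 - 6)*27 = -(-1)*(-6)*(-5)*27 = -1*(-30)*27 = 30*27 = 810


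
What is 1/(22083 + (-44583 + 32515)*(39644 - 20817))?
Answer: -1/227182153 ≈ -4.4018e-9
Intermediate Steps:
1/(22083 + (-44583 + 32515)*(39644 - 20817)) = 1/(22083 - 12068*18827) = 1/(22083 - 227204236) = 1/(-227182153) = -1/227182153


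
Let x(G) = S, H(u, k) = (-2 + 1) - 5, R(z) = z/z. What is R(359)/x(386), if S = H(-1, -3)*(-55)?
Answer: 1/330 ≈ 0.0030303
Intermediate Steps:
R(z) = 1
H(u, k) = -6 (H(u, k) = -1 - 5 = -6)
S = 330 (S = -6*(-55) = 330)
x(G) = 330
R(359)/x(386) = 1/330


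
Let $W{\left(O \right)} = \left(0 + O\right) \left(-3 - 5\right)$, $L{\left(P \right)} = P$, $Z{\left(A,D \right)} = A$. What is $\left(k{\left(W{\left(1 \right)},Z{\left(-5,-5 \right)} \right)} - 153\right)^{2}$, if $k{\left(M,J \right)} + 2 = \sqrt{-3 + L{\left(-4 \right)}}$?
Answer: $\left(155 - i \sqrt{7}\right)^{2} \approx 24018.0 - 820.18 i$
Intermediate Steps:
$W{\left(O \right)} = - 8 O$ ($W{\left(O \right)} = O \left(-8\right) = - 8 O$)
$k{\left(M,J \right)} = -2 + i \sqrt{7}$ ($k{\left(M,J \right)} = -2 + \sqrt{-3 - 4} = -2 + \sqrt{-7} = -2 + i \sqrt{7}$)
$\left(k{\left(W{\left(1 \right)},Z{\left(-5,-5 \right)} \right)} - 153\right)^{2} = \left(\left(-2 + i \sqrt{7}\right) - 153\right)^{2} = \left(-155 + i \sqrt{7}\right)^{2}$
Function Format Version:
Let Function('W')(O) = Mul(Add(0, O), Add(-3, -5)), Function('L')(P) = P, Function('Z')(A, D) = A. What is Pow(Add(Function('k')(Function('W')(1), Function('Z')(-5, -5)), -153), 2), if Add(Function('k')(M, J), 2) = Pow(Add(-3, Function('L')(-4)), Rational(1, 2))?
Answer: Pow(Add(155, Mul(-1, I, Pow(7, Rational(1, 2)))), 2) ≈ Add(24018., Mul(-820.18, I))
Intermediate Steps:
Function('W')(O) = Mul(-8, O) (Function('W')(O) = Mul(O, -8) = Mul(-8, O))
Function('k')(M, J) = Add(-2, Mul(I, Pow(7, Rational(1, 2)))) (Function('k')(M, J) = Add(-2, Pow(Add(-3, -4), Rational(1, 2))) = Add(-2, Pow(-7, Rational(1, 2))) = Add(-2, Mul(I, Pow(7, Rational(1, 2)))))
Pow(Add(Function('k')(Function('W')(1), Function('Z')(-5, -5)), -153), 2) = Pow(Add(Add(-2, Mul(I, Pow(7, Rational(1, 2)))), -153), 2) = Pow(Add(-155, Mul(I, Pow(7, Rational(1, 2)))), 2)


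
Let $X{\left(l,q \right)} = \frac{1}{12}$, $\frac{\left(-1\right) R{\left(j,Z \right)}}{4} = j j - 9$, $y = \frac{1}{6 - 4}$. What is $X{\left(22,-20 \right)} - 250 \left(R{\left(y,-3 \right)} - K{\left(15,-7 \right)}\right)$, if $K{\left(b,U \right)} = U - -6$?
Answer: $- \frac{107999}{12} \approx -8999.9$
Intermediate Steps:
$y = \frac{1}{2} \approx 0.5$
$R{\left(j,Z \right)} = 36 - 4 j^{2}$ ($R{\left(j,Z \right)} = - 4 \left(j j - 9\right) = - 4 \left(j^{2} - 9\right) = - 4 \left(-9 + j^{2}\right) = 36 - 4 j^{2}$)
$X{\left(l,q \right)} = \frac{1}{12}$
$K{\left(b,U \right)} = 6 + U$ ($K{\left(b,U \right)} = U + 6 = 6 + U$)
$X{\left(22,-20 \right)} - 250 \left(R{\left(y,-3 \right)} - K{\left(15,-7 \right)}\right) = \frac{1}{12} - 250 \left(\left(36 - \frac{4}{4}\right) - \left(6 - 7\right)\right) = \frac{1}{12} - 250 \left(\left(36 - 1\right) - -1\right) = \frac{1}{12} - 250 \left(\left(36 - 1\right) + 1\right) = \frac{1}{12} - 250 \left(35 + 1\right) = \frac{1}{12} - 9000 = - \frac{107999}{12}$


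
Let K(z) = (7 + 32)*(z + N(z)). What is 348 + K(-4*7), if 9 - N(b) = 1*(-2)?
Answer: -315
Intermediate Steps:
N(b) = 11 (N(b) = 9 - (-2) = 9 - 1*(-2) = 9 + 2 = 11)
K(z) = 429 + 39*z (K(z) = (7 + 32)*(z + 11) = 39*(11 + z) = 429 + 39*z)
348 + K(-4*7) = 348 + (429 + 39*(-4*7)) = 348 + (429 + 39*(-28)) = 348 + (429 - 1092) = 348 - 663 = -315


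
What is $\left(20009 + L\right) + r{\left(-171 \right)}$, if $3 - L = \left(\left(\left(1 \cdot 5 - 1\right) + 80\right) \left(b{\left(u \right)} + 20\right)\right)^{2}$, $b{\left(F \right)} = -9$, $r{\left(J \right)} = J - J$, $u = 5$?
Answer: $-833764$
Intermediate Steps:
$r{\left(J \right)} = 0$
$L = -853773$ ($L = 3 - \left(\left(\left(1 \cdot 5 - 1\right) + 80\right) \left(-9 + 20\right)\right)^{2} = 3 - \left(\left(\left(5 - 1\right) + 80\right) 11\right)^{2} = 3 - \left(\left(4 + 80\right) 11\right)^{2} = 3 - \left(84 \cdot 11\right)^{2} = 3 - 924^{2} = 3 - 853776 = -853773$)
$\left(20009 + L\right) + r{\left(-171 \right)} = \left(20009 - 853773\right) + 0 = -833764 + 0 = -833764$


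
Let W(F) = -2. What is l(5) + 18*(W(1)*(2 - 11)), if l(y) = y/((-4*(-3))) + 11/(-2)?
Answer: 3827/12 ≈ 318.92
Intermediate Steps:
l(y) = -11/2 + y/12 (l(y) = y/12 + 11*(-½) = y*(1/12) - 11/2 = y/12 - 11/2 = -11/2 + y/12)
l(5) + 18*(W(1)*(2 - 11)) = (-11/2 + (1/12)*5) + 18*(-2*(2 - 11)) = (-11/2 + 5/12) + 18*(-2*(-9)) = -61/12 + 18*18 = -61/12 + 324 = 3827/12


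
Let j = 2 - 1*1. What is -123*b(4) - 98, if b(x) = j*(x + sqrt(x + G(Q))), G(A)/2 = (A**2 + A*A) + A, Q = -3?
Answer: -590 - 123*sqrt(34) ≈ -1307.2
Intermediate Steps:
j = 1 (j = 2 - 1 = 1)
G(A) = 2*A + 4*A**2 (G(A) = 2*((A**2 + A*A) + A) = 2*((A**2 + A**2) + A) = 2*(2*A**2 + A) = 2*(A + 2*A**2) = 2*A + 4*A**2)
b(x) = x + sqrt(30 + x) (b(x) = 1*(x + sqrt(x + 2*(-3)*(1 + 2*(-3)))) = 1*(x + sqrt(x + 2*(-3)*(1 - 6))) = 1*(x + sqrt(x + 2*(-3)*(-5))) = 1*(x + sqrt(x + 30)) = 1*(x + sqrt(30 + x)) = x + sqrt(30 + x))
-123*b(4) - 98 = -123*(4 + sqrt(30 + 4)) - 98 = -123*(4 + sqrt(34)) - 98 = (-492 - 123*sqrt(34)) - 98 = -590 - 123*sqrt(34)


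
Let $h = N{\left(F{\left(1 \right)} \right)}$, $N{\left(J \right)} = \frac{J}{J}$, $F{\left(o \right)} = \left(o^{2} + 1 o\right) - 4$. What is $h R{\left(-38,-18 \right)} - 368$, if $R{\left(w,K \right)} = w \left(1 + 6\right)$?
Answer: $-634$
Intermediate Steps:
$R{\left(w,K \right)} = 7 w$ ($R{\left(w,K \right)} = w 7 = 7 w$)
$F{\left(o \right)} = -4 + o + o^{2}$ ($F{\left(o \right)} = \left(o^{2} + o\right) - 4 = \left(o + o^{2}\right) - 4 = -4 + o + o^{2}$)
$N{\left(J \right)} = 1$
$h = 1$
$h R{\left(-38,-18 \right)} - 368 = 1 \cdot 7 \left(-38\right) - 368 = 1 \left(-266\right) - 368 = -266 - 368 = -634$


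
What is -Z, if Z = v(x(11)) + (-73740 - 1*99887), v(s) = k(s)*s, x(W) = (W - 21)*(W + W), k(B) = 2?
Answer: 174067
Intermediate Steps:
x(W) = 2*W*(-21 + W) (x(W) = (-21 + W)*(2*W) = 2*W*(-21 + W))
v(s) = 2*s
Z = -174067 (Z = 2*(2*11*(-21 + 11)) + (-73740 - 1*99887) = 2*(2*11*(-10)) + (-73740 - 99887) = 2*(-220) - 173627 = -440 - 173627 = -174067)
-Z = -1*(-174067) = 174067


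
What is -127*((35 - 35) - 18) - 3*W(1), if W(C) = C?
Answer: 2283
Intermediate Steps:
-127*((35 - 35) - 18) - 3*W(1) = -127*((35 - 35) - 18) - 3*1 = -127*(0 - 18) - 3 = -127*(-18) - 3 = 2286 - 3 = 2283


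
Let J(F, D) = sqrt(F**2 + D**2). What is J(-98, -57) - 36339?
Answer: -36339 + sqrt(12853) ≈ -36226.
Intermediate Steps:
J(F, D) = sqrt(D**2 + F**2)
J(-98, -57) - 36339 = sqrt((-57)**2 + (-98)**2) - 36339 = sqrt(3249 + 9604) - 36339 = sqrt(12853) - 36339 = -36339 + sqrt(12853)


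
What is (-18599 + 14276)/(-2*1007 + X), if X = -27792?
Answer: 4323/29806 ≈ 0.14504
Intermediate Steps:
(-18599 + 14276)/(-2*1007 + X) = (-18599 + 14276)/(-2*1007 - 27792) = -4323/(-2014 - 27792) = -4323/(-29806) = -4323*(-1/29806) = 4323/29806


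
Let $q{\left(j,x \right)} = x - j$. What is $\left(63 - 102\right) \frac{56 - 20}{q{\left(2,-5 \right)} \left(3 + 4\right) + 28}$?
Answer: $\frac{468}{7} \approx 66.857$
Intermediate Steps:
$\left(63 - 102\right) \frac{56 - 20}{q{\left(2,-5 \right)} \left(3 + 4\right) + 28} = \left(63 - 102\right) \frac{56 - 20}{\left(-5 - 2\right) \left(3 + 4\right) + 28} = - 39 \frac{36}{\left(-5 - 2\right) 7 + 28} = - 39 \frac{36}{\left(-7\right) 7 + 28} = - 39 \frac{36}{-49 + 28} = - 39 \frac{36}{-21} = - 39 \cdot 36 \left(- \frac{1}{21}\right) = \left(-39\right) \left(- \frac{12}{7}\right) = \frac{468}{7}$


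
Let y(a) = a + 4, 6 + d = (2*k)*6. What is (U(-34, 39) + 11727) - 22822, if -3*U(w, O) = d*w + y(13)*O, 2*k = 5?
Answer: -11044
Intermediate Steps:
k = 5/2 (k = (½)*5 = 5/2 ≈ 2.5000)
d = 24 (d = -6 + (2*(5/2))*6 = -6 + 5*6 = -6 + 30 = 24)
y(a) = 4 + a
U(w, O) = -8*w - 17*O/3 (U(w, O) = -(24*w + (4 + 13)*O)/3 = -(24*w + 17*O)/3 = -(17*O + 24*w)/3 = -8*w - 17*O/3)
(U(-34, 39) + 11727) - 22822 = ((-8*(-34) - 17/3*39) + 11727) - 22822 = ((272 - 221) + 11727) - 22822 = (51 + 11727) - 22822 = 11778 - 22822 = -11044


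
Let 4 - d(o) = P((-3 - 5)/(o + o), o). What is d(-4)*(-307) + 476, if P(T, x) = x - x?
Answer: -752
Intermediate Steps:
P(T, x) = 0
d(o) = 4 (d(o) = 4 - 1*0 = 4 + 0 = 4)
d(-4)*(-307) + 476 = 4*(-307) + 476 = -1228 + 476 = -752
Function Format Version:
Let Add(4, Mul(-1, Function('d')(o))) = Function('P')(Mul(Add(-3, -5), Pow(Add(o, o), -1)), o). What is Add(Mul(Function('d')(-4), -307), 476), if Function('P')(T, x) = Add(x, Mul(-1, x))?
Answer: -752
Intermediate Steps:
Function('P')(T, x) = 0
Function('d')(o) = 4 (Function('d')(o) = Add(4, Mul(-1, 0)) = Add(4, 0) = 4)
Add(Mul(Function('d')(-4), -307), 476) = Add(Mul(4, -307), 476) = Add(-1228, 476) = -752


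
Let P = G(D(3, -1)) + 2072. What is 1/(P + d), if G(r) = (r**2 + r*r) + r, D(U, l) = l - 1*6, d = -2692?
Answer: -1/529 ≈ -0.0018904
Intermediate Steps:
D(U, l) = -6 + l (D(U, l) = l - 6 = -6 + l)
G(r) = r + 2*r**2 (G(r) = (r**2 + r**2) + r = 2*r**2 + r = r + 2*r**2)
P = 2163 (P = (-6 - 1)*(1 + 2*(-6 - 1)) + 2072 = -7*(1 + 2*(-7)) + 2072 = -7*(1 - 14) + 2072 = -7*(-13) + 2072 = 91 + 2072 = 2163)
1/(P + d) = 1/(2163 - 2692) = 1/(-529) = -1/529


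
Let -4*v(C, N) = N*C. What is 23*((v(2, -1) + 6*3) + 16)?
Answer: 1587/2 ≈ 793.50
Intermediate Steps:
v(C, N) = -C*N/4 (v(C, N) = -N*C/4 = -C*N/4)
23*((v(2, -1) + 6*3) + 16) = 23*((-¼*2*(-1) + 6*3) + 16) = 23*((½ + 18) + 16) = 23*(37/2 + 16) = 23*(69/2) = 1587/2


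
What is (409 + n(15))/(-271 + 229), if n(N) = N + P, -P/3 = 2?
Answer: -209/21 ≈ -9.9524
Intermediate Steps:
P = -6 (P = -3*2 = -6)
n(N) = -6 + N (n(N) = N - 6 = -6 + N)
(409 + n(15))/(-271 + 229) = (409 + (-6 + 15))/(-271 + 229) = (409 + 9)/(-42) = 418*(-1/42) = -209/21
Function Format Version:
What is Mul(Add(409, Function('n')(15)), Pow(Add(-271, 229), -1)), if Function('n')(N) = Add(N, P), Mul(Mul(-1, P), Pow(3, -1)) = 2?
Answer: Rational(-209, 21) ≈ -9.9524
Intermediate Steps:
P = -6 (P = Mul(-3, 2) = -6)
Function('n')(N) = Add(-6, N) (Function('n')(N) = Add(N, -6) = Add(-6, N))
Mul(Add(409, Function('n')(15)), Pow(Add(-271, 229), -1)) = Mul(Add(409, Add(-6, 15)), Pow(Add(-271, 229), -1)) = Mul(Add(409, 9), Pow(-42, -1)) = Mul(418, Rational(-1, 42)) = Rational(-209, 21)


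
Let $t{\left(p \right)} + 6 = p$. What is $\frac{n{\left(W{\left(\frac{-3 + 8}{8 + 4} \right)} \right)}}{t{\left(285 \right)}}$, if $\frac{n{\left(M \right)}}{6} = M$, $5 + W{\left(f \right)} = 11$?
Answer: $\frac{4}{31} \approx 0.12903$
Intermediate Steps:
$W{\left(f \right)} = 6$ ($W{\left(f \right)} = -5 + 11 = 6$)
$t{\left(p \right)} = -6 + p$
$n{\left(M \right)} = 6 M$
$\frac{n{\left(W{\left(\frac{-3 + 8}{8 + 4} \right)} \right)}}{t{\left(285 \right)}} = \frac{6 \cdot 6}{-6 + 285} = \frac{36}{279} = 36 \cdot \frac{1}{279} = \frac{4}{31}$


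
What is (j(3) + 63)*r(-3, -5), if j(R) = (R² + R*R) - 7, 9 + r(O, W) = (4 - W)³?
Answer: 53280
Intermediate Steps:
r(O, W) = -9 + (4 - W)³
j(R) = -7 + 2*R² (j(R) = (R² + R²) - 7 = 2*R² - 7 = -7 + 2*R²)
(j(3) + 63)*r(-3, -5) = ((-7 + 2*3²) + 63)*(-9 - (-4 - 5)³) = ((-7 + 2*9) + 63)*(-9 - 1*(-9)³) = ((-7 + 18) + 63)*(-9 - 1*(-729)) = (11 + 63)*(-9 + 729) = 74*720 = 53280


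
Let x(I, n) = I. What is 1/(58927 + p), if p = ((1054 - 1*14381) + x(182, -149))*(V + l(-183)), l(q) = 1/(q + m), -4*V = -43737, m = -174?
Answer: -1428/205163262469 ≈ -6.9603e-9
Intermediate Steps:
V = 43737/4 (V = -¼*(-43737) = 43737/4 ≈ 10934.)
l(q) = 1/(-174 + q) (l(q) = 1/(q - 174) = 1/(-174 + q))
p = -205247410225/1428 (p = ((1054 - 1*14381) + 182)*(43737/4 + 1/(-174 - 183)) = ((1054 - 14381) + 182)*(43737/4 + 1/(-357)) = (-13327 + 182)*(43737/4 - 1/357) = -13145*15614105/1428 = -205247410225/1428 ≈ -1.4373e+8)
1/(58927 + p) = 1/(58927 - 205247410225/1428) = 1/(-205163262469/1428) = -1428/205163262469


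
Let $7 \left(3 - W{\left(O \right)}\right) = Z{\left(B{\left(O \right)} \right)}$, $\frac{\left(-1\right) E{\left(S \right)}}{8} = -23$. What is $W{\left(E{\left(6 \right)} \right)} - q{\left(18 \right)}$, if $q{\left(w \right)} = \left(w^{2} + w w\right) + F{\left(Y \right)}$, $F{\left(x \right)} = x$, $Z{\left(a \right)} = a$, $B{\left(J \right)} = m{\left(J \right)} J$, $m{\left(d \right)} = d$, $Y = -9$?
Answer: $- \frac{38308}{7} \approx -5472.6$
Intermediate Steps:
$E{\left(S \right)} = 184$ ($E{\left(S \right)} = \left(-8\right) \left(-23\right) = 184$)
$B{\left(J \right)} = J^{2}$ ($B{\left(J \right)} = J J = J^{2}$)
$W{\left(O \right)} = 3 - \frac{O^{2}}{7}$
$q{\left(w \right)} = -9 + 2 w^{2}$ ($q{\left(w \right)} = \left(w^{2} + w w\right) - 9 = \left(w^{2} + w^{2}\right) - 9 = 2 w^{2} - 9 = -9 + 2 w^{2}$)
$W{\left(E{\left(6 \right)} \right)} - q{\left(18 \right)} = \left(3 - \frac{184^{2}}{7}\right) - \left(-9 + 2 \cdot 18^{2}\right) = \left(3 - \frac{33856}{7}\right) - \left(-9 + 2 \cdot 324\right) = \left(3 - \frac{33856}{7}\right) - \left(-9 + 648\right) = - \frac{33835}{7} - 639 = - \frac{38308}{7}$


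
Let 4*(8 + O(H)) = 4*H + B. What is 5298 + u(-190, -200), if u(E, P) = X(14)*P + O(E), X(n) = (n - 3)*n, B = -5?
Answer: -102805/4 ≈ -25701.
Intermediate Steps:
X(n) = n*(-3 + n) (X(n) = (-3 + n)*n = n*(-3 + n))
O(H) = -37/4 + H (O(H) = -8 + (4*H - 5)/4 = -8 + (-5 + 4*H)/4 = -8 + (-5/4 + H) = -37/4 + H)
u(E, P) = -37/4 + E + 154*P (u(E, P) = (14*(-3 + 14))*P + (-37/4 + E) = (14*11)*P + (-37/4 + E) = 154*P + (-37/4 + E) = -37/4 + E + 154*P)
5298 + u(-190, -200) = 5298 + (-37/4 - 190 + 154*(-200)) = 5298 + (-37/4 - 190 - 30800) = 5298 - 123997/4 = -102805/4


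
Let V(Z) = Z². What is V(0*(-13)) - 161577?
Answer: -161577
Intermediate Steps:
V(0*(-13)) - 161577 = (0*(-13))² - 161577 = 0² - 161577 = 0 - 161577 = -161577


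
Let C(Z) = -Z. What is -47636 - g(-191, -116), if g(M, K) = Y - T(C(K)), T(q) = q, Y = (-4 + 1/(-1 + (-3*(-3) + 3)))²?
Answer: -5751769/121 ≈ -47535.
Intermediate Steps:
Y = 1849/121 (Y = (-4 + 1/(-1 + (9 + 3)))² = (-4 + 1/(-1 + 12))² = (-4 + 1/11)² = (-43/11)² = 1849/121 ≈ 15.281)
g(M, K) = 1849/121 + K (g(M, K) = 1849/121 - (-1)*K = 1849/121 + K)
-47636 - g(-191, -116) = -47636 - (1849/121 - 116) = -47636 - 1*(-12187/121) = -47636 + 12187/121 = -5751769/121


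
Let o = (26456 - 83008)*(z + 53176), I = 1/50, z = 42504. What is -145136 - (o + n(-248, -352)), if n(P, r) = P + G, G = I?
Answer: 270537523599/50 ≈ 5.4108e+9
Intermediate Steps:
I = 1/50 ≈ 0.020000
o = -5410895360 (o = (26456 - 83008)*(42504 + 53176) = -56552*95680 = -5410895360)
G = 1/50 ≈ 0.020000
n(P, r) = 1/50 + P (n(P, r) = P + 1/50 = 1/50 + P)
-145136 - (o + n(-248, -352)) = -145136 - (-5410895360 + (1/50 - 248)) = -145136 - (-5410895360 - 12399/50) = -145136 - 1*(-270544780399/50) = -145136 + 270544780399/50 = 270537523599/50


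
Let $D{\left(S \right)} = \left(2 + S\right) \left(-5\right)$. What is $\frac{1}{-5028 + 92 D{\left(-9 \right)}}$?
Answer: $- \frac{1}{1808} \approx -0.0005531$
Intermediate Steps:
$D{\left(S \right)} = -10 - 5 S$
$\frac{1}{-5028 + 92 D{\left(-9 \right)}} = \frac{1}{-5028 + 92 \left(-10 - -45\right)} = \frac{1}{-5028 + 92 \left(-10 + 45\right)} = \frac{1}{-5028 + 92 \cdot 35} = \frac{1}{-5028 + 3220} = \frac{1}{-1808} = - \frac{1}{1808}$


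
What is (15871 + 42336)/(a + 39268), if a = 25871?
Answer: 58207/65139 ≈ 0.89358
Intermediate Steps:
(15871 + 42336)/(a + 39268) = (15871 + 42336)/(25871 + 39268) = 58207/65139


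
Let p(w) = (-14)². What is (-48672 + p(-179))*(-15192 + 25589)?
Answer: -504004972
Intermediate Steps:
p(w) = 196
(-48672 + p(-179))*(-15192 + 25589) = (-48672 + 196)*(-15192 + 25589) = -48476*10397 = -504004972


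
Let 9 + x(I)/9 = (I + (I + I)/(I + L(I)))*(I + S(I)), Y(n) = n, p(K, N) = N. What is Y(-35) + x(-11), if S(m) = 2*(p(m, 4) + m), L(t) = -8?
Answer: 39871/19 ≈ 2098.5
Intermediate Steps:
S(m) = 8 + 2*m (S(m) = 2*(4 + m) = 8 + 2*m)
x(I) = -81 + 9*(8 + 3*I)*(I + 2*I/(-8 + I)) (x(I) = -81 + 9*((I + (I + I)/(I - 8))*(I + (8 + 2*I))) = -81 + 9*((I + (2*I)/(-8 + I))*(8 + 3*I)) = -81 + 9*((I + 2*I/(-8 + I))*(8 + 3*I)) = -81 + 9*((8 + 3*I)*(I + 2*I/(-8 + I))) = -81 + 9*(8 + 3*I)*(I + 2*I/(-8 + I)))
Y(-35) + x(-11) = -35 + 9*(72 - 57*(-11) - 10*(-11)² + 3*(-11)³)/(-8 - 11) = -35 + 9*(72 + 627 - 10*121 + 3*(-1331))/(-19) = -35 + 9*(-1/19)*(72 + 627 - 1210 - 3993) = -35 + 9*(-1/19)*(-4504) = -35 + 40536/19 = 39871/19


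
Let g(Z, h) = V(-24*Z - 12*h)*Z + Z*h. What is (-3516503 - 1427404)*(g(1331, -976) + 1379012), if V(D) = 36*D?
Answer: 4792408662704292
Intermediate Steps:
g(Z, h) = Z*h + Z*(-864*Z - 432*h) (g(Z, h) = (36*(-24*Z - 12*h))*Z + Z*h = (-864*Z - 432*h)*Z + Z*h = Z*(-864*Z - 432*h) + Z*h = Z*h + Z*(-864*Z - 432*h))
(-3516503 - 1427404)*(g(1331, -976) + 1379012) = (-3516503 - 1427404)*(1331*(-864*1331 - 431*(-976)) + 1379012) = -4943907*(1331*(-1149984 + 420656) + 1379012) = -4943907*(1331*(-729328) + 1379012) = -4943907*(-970735568 + 1379012) = -4943907*(-969356556) = 4792408662704292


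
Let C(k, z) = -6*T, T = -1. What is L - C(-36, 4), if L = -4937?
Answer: -4943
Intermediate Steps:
C(k, z) = 6 (C(k, z) = -6*(-1) = 6)
L - C(-36, 4) = -4937 - 1*6 = -4937 - 6 = -4943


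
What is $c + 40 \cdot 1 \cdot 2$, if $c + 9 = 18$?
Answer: $89$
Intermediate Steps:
$c = 9$ ($c = -9 + 18 = 9$)
$c + 40 \cdot 1 \cdot 2 = 9 + 40 \cdot 1 \cdot 2 = 9 + 40 \cdot 2 = 9 + 80 = 89$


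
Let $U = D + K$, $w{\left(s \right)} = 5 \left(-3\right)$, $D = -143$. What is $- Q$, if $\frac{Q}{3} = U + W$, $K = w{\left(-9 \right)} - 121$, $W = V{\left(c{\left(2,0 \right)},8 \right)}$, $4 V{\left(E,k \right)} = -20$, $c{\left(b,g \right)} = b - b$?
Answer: $852$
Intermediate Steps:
$w{\left(s \right)} = -15$
$c{\left(b,g \right)} = 0$
$V{\left(E,k \right)} = -5$ ($V{\left(E,k \right)} = \frac{1}{4} \left(-20\right) = -5$)
$W = -5$
$K = -136$ ($K = -15 - 121 = -136$)
$U = -279$ ($U = -143 - 136 = -279$)
$Q = -852$ ($Q = 3 \left(-279 - 5\right) = 3 \left(-284\right) = -852$)
$- Q = \left(-1\right) \left(-852\right) = 852$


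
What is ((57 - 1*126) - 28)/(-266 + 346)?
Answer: -97/80 ≈ -1.2125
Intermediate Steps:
((57 - 1*126) - 28)/(-266 + 346) = ((57 - 126) - 28)/80 = (-69 - 28)*(1/80) = -97*1/80 = -97/80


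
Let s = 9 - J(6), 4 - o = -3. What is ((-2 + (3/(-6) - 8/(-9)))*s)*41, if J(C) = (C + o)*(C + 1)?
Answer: 48749/9 ≈ 5416.6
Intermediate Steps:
o = 7 (o = 4 - 1*(-3) = 4 + 3 = 7)
J(C) = (1 + C)*(7 + C) (J(C) = (C + 7)*(C + 1) = (7 + C)*(1 + C) = (1 + C)*(7 + C))
s = -82 (s = 9 - (7 + 6² + 8*6) = 9 - (7 + 36 + 48) = 9 - 1*91 = 9 - 91 = -82)
((-2 + (3/(-6) - 8/(-9)))*s)*41 = ((-2 + (3/(-6) - 8/(-9)))*(-82))*41 = ((-2 + (3*(-⅙) - 8*(-⅑)))*(-82))*41 = ((-2 + (-½ + 8/9))*(-82))*41 = ((-2 + 7/18)*(-82))*41 = -29/18*(-82)*41 = (1189/9)*41 = 48749/9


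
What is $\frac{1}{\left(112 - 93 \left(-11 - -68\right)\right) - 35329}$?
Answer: $- \frac{1}{40518} \approx -2.468 \cdot 10^{-5}$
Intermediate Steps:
$\frac{1}{\left(112 - 93 \left(-11 - -68\right)\right) - 35329} = \frac{1}{\left(112 - 93 \left(-11 + 68\right)\right) - 35329} = \frac{1}{\left(112 - 5301\right) - 35329} = \frac{1}{-5189 - 35329} = \frac{1}{-40518} = - \frac{1}{40518}$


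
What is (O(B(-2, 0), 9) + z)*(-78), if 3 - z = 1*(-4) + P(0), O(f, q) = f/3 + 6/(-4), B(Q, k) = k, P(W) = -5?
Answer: -819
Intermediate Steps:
O(f, q) = -3/2 + f/3 (O(f, q) = f*(⅓) + 6*(-¼) = f/3 - 3/2 = -3/2 + f/3)
z = 12 (z = 3 - (1*(-4) - 5) = 3 - (-4 - 5) = 3 - 1*(-9) = 3 + 9 = 12)
(O(B(-2, 0), 9) + z)*(-78) = ((-3/2 + (⅓)*0) + 12)*(-78) = ((-3/2 + 0) + 12)*(-78) = (-3/2 + 12)*(-78) = (21/2)*(-78) = -819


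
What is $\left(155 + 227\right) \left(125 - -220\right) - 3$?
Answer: $131787$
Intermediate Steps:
$\left(155 + 227\right) \left(125 - -220\right) - 3 = 382 \left(125 + 220\right) - 3 = 382 \cdot 345 - 3 = 131790 - 3 = 131787$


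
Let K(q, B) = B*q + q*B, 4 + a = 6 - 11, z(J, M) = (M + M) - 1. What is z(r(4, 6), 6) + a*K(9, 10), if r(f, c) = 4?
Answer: -1609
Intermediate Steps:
z(J, M) = -1 + 2*M (z(J, M) = 2*M - 1 = -1 + 2*M)
a = -9 (a = -4 + (6 - 11) = -4 - 5 = -9)
K(q, B) = 2*B*q (K(q, B) = B*q + B*q = 2*B*q)
z(r(4, 6), 6) + a*K(9, 10) = (-1 + 2*6) - 18*10*9 = (-1 + 12) - 9*180 = 11 - 1620 = -1609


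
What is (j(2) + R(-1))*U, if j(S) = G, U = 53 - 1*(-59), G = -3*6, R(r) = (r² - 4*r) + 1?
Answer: -1344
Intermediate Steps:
R(r) = 1 + r² - 4*r
G = -18
U = 112 (U = 53 + 59 = 112)
j(S) = -18
(j(2) + R(-1))*U = (-18 + (1 + (-1)² - 4*(-1)))*112 = (-18 + (1 + 1 + 4))*112 = (-18 + 6)*112 = -12*112 = -1344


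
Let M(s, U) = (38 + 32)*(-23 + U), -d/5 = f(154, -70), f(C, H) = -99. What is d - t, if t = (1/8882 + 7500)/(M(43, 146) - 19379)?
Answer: 47413492711/95650258 ≈ 495.70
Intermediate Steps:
d = 495 (d = -5*(-99) = 495)
M(s, U) = -1610 + 70*U (M(s, U) = 70*(-23 + U) = -1610 + 70*U)
t = -66615001/95650258 (t = (1/8882 + 7500)/((-1610 + 70*146) - 19379) = (1/8882 + 7500)/((-1610 + 10220) - 19379) = 66615001/(8882*(8610 - 19379)) = (66615001/8882)/(-10769) = (66615001/8882)*(-1/10769) = -66615001/95650258 ≈ -0.69644)
d - t = 495 - 1*(-66615001/95650258) = 495 + 66615001/95650258 = 47413492711/95650258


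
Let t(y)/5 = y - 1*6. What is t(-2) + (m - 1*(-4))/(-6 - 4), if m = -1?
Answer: -403/10 ≈ -40.300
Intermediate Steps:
t(y) = -30 + 5*y (t(y) = 5*(y - 1*6) = 5*(y - 6) = 5*(-6 + y) = -30 + 5*y)
t(-2) + (m - 1*(-4))/(-6 - 4) = (-30 + 5*(-2)) + (-1 - 1*(-4))/(-6 - 4) = (-30 - 10) + (-1 + 4)/(-10) = -40 + 3*(-⅒) = -40 - 3/10 = -403/10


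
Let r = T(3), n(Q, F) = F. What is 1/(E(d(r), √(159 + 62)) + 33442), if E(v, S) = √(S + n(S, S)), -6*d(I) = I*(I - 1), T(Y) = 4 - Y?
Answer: 1/(33442 + √2*221^(¼)) ≈ 2.9898e-5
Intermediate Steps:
r = 1 (r = 4 - 1*3 = 4 - 3 = 1)
d(I) = -I*(-1 + I)/6 (d(I) = -I*(I - 1)/6 = -I*(-1 + I)/6)
E(v, S) = √2*√S (E(v, S) = √(S + S) = √(2*S) = √2*√S)
1/(E(d(r), √(159 + 62)) + 33442) = 1/(√2*√(√(159 + 62)) + 33442) = 1/(√2*√(√221) + 33442) = 1/(√2*221^(¼) + 33442) = 1/(33442 + √2*221^(¼))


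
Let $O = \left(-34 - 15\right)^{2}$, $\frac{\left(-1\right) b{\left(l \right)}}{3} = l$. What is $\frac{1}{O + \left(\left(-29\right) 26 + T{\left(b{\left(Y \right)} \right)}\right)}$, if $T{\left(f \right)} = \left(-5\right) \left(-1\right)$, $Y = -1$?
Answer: $\frac{1}{1652} \approx 0.00060533$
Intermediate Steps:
$b{\left(l \right)} = - 3 l$
$O = 2401$ ($O = \left(-49\right)^{2} = 2401$)
$T{\left(f \right)} = 5$
$\frac{1}{O + \left(\left(-29\right) 26 + T{\left(b{\left(Y \right)} \right)}\right)} = \frac{1}{2401 + \left(\left(-29\right) 26 + 5\right)} = \frac{1}{2401 + \left(-754 + 5\right)} = \frac{1}{2401 - 749} = \frac{1}{1652}$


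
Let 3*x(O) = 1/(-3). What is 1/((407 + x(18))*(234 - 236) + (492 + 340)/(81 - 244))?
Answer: -1467/1201300 ≈ -0.0012212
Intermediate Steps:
x(O) = -⅑ (x(O) = (⅓)/(-3) = (⅓)*(-⅓) = -⅑)
1/((407 + x(18))*(234 - 236) + (492 + 340)/(81 - 244)) = 1/((407 - ⅑)*(234 - 236) + (492 + 340)/(81 - 244)) = 1/((3662/9)*(-2) + 832/(-163)) = 1/(-7324/9 + 832*(-1/163)) = 1/(-7324/9 - 832/163) = 1/(-1201300/1467) = -1467/1201300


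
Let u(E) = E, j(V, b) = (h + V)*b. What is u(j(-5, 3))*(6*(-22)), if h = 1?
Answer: 1584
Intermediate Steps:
j(V, b) = b*(1 + V) (j(V, b) = (1 + V)*b = b*(1 + V))
u(j(-5, 3))*(6*(-22)) = (3*(1 - 5))*(6*(-22)) = (3*(-4))*(-132) = -12*(-132) = 1584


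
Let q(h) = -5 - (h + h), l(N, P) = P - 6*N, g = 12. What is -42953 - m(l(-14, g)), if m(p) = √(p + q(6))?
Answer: -42953 - √79 ≈ -42962.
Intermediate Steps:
l(N, P) = P - 6*N
q(h) = -5 - 2*h
m(p) = √(-17 + p) (m(p) = √(p + (-5 - 2*6)) = √(p + (-5 - 12)) = √(p - 17) = √(-17 + p))
-42953 - m(l(-14, g)) = -42953 - √(-17 + (12 - 6*(-14))) = -42953 - √(-17 + (12 + 84)) = -42953 - √(-17 + 96) = -42953 - √79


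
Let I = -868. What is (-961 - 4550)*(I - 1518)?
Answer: 13149246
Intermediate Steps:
(-961 - 4550)*(I - 1518) = (-961 - 4550)*(-868 - 1518) = -5511*(-2386) = 13149246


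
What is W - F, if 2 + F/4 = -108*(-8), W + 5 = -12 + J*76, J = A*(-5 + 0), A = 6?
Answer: -5745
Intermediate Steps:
J = -30 (J = 6*(-5 + 0) = 6*(-5) = -30)
W = -2297 (W = -5 + (-12 - 30*76) = -5 + (-12 - 2280) = -5 - 2292 = -2297)
F = 3448 (F = -8 + 4*(-108*(-8)) = -8 + 4*864 = -8 + 3456 = 3448)
W - F = -2297 - 1*3448 = -2297 - 3448 = -5745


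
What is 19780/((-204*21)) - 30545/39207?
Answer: -10790110/1999557 ≈ -5.3962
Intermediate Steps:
19780/((-204*21)) - 30545/39207 = 19780/(-4284) - 30545*1/39207 = 19780*(-1/4284) - 30545/39207 = -4945/1071 - 30545/39207 = -10790110/1999557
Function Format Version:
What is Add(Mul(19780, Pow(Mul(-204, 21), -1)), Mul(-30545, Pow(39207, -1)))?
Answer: Rational(-10790110, 1999557) ≈ -5.3962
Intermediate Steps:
Add(Mul(19780, Pow(Mul(-204, 21), -1)), Mul(-30545, Pow(39207, -1))) = Add(Mul(19780, Pow(-4284, -1)), Mul(-30545, Rational(1, 39207))) = Add(Mul(19780, Rational(-1, 4284)), Rational(-30545, 39207)) = Add(Rational(-4945, 1071), Rational(-30545, 39207)) = Rational(-10790110, 1999557)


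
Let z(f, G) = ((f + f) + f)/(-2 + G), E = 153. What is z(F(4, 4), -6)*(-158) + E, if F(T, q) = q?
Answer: 390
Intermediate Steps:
z(f, G) = 3*f/(-2 + G) (z(f, G) = (2*f + f)/(-2 + G) = (3*f)/(-2 + G) = 3*f/(-2 + G))
z(F(4, 4), -6)*(-158) + E = (3*4/(-2 - 6))*(-158) + 153 = (3*4/(-8))*(-158) + 153 = (3*4*(-⅛))*(-158) + 153 = -3/2*(-158) + 153 = 237 + 153 = 390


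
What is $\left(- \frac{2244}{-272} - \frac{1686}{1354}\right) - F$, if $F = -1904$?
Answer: $\frac{5175001}{2708} \approx 1911.0$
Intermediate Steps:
$\left(- \frac{2244}{-272} - \frac{1686}{1354}\right) - F = \left(- \frac{2244}{-272} - \frac{1686}{1354}\right) - -1904 = \left(\left(-2244\right) \left(- \frac{1}{272}\right) - \frac{843}{677}\right) + 1904 = \left(\frac{33}{4} - \frac{843}{677}\right) + 1904 = \frac{18969}{2708} + 1904 = \frac{5175001}{2708}$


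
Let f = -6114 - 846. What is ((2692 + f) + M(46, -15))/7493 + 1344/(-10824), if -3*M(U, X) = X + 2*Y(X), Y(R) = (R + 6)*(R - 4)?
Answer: -2393635/3379343 ≈ -0.70831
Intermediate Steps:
f = -6960
Y(R) = (-4 + R)*(6 + R) (Y(R) = (6 + R)*(-4 + R) = (-4 + R)*(6 + R))
M(U, X) = 16 - 5*X/3 - 2*X**2/3 (M(U, X) = -(X + 2*(-24 + X**2 + 2*X))/3 = -(X + (-48 + 2*X**2 + 4*X))/3 = -(-48 + 2*X**2 + 5*X)/3 = 16 - 5*X/3 - 2*X**2/3)
((2692 + f) + M(46, -15))/7493 + 1344/(-10824) = ((2692 - 6960) + (16 - 5/3*(-15) - 2/3*(-15)**2))/7493 + 1344/(-10824) = (-4268 + (16 + 25 - 2/3*225))*(1/7493) + 1344*(-1/10824) = (-4268 + (16 + 25 - 150))*(1/7493) - 56/451 = (-4268 - 109)*(1/7493) - 56/451 = -4377*1/7493 - 56/451 = -4377/7493 - 56/451 = -2393635/3379343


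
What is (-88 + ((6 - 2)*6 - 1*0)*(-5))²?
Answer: 43264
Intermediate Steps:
(-88 + ((6 - 2)*6 - 1*0)*(-5))² = (-88 + (4*6 + 0)*(-5))² = (-88 + (24 + 0)*(-5))² = (-88 + 24*(-5))² = (-88 - 120)² = (-208)² = 43264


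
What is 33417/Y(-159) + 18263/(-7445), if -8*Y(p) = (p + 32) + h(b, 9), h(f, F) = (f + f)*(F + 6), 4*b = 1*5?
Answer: 3977363963/1332655 ≈ 2984.5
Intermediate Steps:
b = 5/4 (b = (1*5)/4 = (¼)*5 = 5/4 ≈ 1.2500)
h(f, F) = 2*f*(6 + F) (h(f, F) = (2*f)*(6 + F) = 2*f*(6 + F))
Y(p) = -139/16 - p/8 (Y(p) = -((p + 32) + 2*(5/4)*(6 + 9))/8 = -((32 + p) + 2*(5/4)*15)/8 = -((32 + p) + 75/2)/8 = -(139/2 + p)/8 = -139/16 - p/8)
33417/Y(-159) + 18263/(-7445) = 33417/(-139/16 - ⅛*(-159)) + 18263/(-7445) = 33417/(-139/16 + 159/8) + 18263*(-1/7445) = 33417/(179/16) - 18263/7445 = 33417*(16/179) - 18263/7445 = 534672/179 - 18263/7445 = 3977363963/1332655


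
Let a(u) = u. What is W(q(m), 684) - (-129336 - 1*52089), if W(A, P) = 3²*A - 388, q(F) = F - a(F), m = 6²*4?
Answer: 181037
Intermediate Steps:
m = 144 (m = 36*4 = 144)
q(F) = 0 (q(F) = F - F = 0)
W(A, P) = -388 + 9*A (W(A, P) = 9*A - 388 = -388 + 9*A)
W(q(m), 684) - (-129336 - 1*52089) = (-388 + 9*0) - (-129336 - 1*52089) = (-388 + 0) - (-129336 - 52089) = -388 - 1*(-181425) = -388 + 181425 = 181037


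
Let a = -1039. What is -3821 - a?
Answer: -2782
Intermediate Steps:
-3821 - a = -3821 - 1*(-1039) = -3821 + 1039 = -2782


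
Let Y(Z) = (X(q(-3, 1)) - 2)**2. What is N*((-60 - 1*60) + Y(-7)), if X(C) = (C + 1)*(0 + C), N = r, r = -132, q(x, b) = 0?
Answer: 15312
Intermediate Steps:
N = -132
X(C) = C*(1 + C) (X(C) = (1 + C)*C = C*(1 + C))
Y(Z) = 4 (Y(Z) = (0*(1 + 0) - 2)**2 = (0*1 - 2)**2 = (0 - 2)**2 = (-2)**2 = 4)
N*((-60 - 1*60) + Y(-7)) = -132*((-60 - 1*60) + 4) = -132*((-60 - 60) + 4) = -132*(-120 + 4) = -132*(-116) = 15312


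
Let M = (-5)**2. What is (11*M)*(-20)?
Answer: -5500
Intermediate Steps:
M = 25
(11*M)*(-20) = (11*25)*(-20) = 275*(-20) = -5500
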